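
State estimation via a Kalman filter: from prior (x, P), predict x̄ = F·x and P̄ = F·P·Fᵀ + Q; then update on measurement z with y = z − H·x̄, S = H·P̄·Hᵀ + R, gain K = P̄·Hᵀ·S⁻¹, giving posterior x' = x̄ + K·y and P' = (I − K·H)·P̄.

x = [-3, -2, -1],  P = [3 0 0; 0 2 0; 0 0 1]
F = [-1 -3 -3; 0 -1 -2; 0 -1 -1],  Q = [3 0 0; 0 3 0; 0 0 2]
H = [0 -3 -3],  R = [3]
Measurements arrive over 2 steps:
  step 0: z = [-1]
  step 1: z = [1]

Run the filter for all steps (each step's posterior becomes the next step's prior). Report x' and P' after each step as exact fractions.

step 0: x' = [384/67, 8/67, 21/67], P' = [888/67 -15/67 36/67; -15/67 96/67 -83/67; 36/67 -83/67 92/67]
step 1: x' = [-1149/172, -9/43, -27/172], P' = [33759/1720 -3/430 249/1720; -3/430 327/215 -563/430; 249/1720 -563/430 2439/1720]

step 0: x̄ = F·x = [12, 4, 3]
step 0: P̄ = F·P·Fᵀ + Q = [33 12 9; 12 9 4; 9 4 5]
step 0: y = z − H·x̄ = [20]
step 0: S = H·P̄·Hᵀ + R = [201]
step 0: K = P̄·Hᵀ·S⁻¹ = [-21/67; -13/67; -9/67]
step 0: x' = x̄ + K·y = [384/67, 8/67, 21/67]
step 0: P' = (I − K·H)·P̄ = [888/67 -15/67 36/67; -15/67 96/67 -83/67; 36/67 -83/67 92/67]
step 1: x̄ = F·x = [-471/67, -50/67, -29/67]
step 1: P̄ = F·P·Fᵀ + Q = [1413/67 150/67 87/67; 150/67 333/67 31/67; 87/67 31/67 156/67]
step 1: y = z − H·x̄ = [-170/67]
step 1: S = H·P̄·Hᵀ + R = [5160/67]
step 1: K = P̄·Hᵀ·S⁻¹ = [-237/1720; -91/430; -187/1720]
step 1: x' = x̄ + K·y = [-1149/172, -9/43, -27/172]
step 1: P' = (I − K·H)·P̄ = [33759/1720 -3/430 249/1720; -3/430 327/215 -563/430; 249/1720 -563/430 2439/1720]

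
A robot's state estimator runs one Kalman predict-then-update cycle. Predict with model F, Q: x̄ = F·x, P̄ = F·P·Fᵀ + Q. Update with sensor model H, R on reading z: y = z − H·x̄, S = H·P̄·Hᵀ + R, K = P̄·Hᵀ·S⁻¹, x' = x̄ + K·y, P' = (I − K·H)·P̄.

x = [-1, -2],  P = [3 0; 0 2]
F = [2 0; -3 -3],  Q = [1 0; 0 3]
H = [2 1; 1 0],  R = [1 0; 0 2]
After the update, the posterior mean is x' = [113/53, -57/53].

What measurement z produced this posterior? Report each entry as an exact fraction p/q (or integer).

z = [3, 3]

x̄ = F·x = [-2, 9]
P̄ = F·P·Fᵀ + Q = [13 -18; -18 48]
S = H·P̄·Hᵀ + R = [29 8; 8 15]
K = P̄·Hᵀ·S⁻¹ = [16/371 313/371; 324/371 -618/371]
x' − x̄ = [219/53, -534/53] = K·y
y = (KᵀK)⁻¹·Kᵀ·(x' − x̄) = [-2, 5]
z = y + H·x̄ = [-2, 5] + [5, -2] = [3, 3]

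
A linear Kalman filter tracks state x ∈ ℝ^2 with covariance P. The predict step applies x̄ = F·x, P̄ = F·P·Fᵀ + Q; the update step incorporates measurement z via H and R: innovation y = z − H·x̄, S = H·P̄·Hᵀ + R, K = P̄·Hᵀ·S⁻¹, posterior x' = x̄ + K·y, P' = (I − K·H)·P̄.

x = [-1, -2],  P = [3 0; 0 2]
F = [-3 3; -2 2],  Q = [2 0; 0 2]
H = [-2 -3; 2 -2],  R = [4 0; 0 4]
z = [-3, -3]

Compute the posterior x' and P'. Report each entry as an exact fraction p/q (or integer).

x' = [-637/4136, 2161/2068]
P' = [965/2068 -37/1034; -37/1034 145/517]

x̄ = F·x = [-3, -2]
P̄ = F·P·Fᵀ + Q = [47 30; 30 22]
y = z − H·x̄ = [-15, -1]
S = H·P̄·Hᵀ + R = [750 -116; -116 40]
K = P̄·Hᵀ·S⁻¹ = [-427/2068 1039/4136; -199/1034 -327/2068]
x' = x̄ + K·y = [-637/4136, 2161/2068]
P' = (I − K·H)·P̄ = [965/2068 -37/1034; -37/1034 145/517]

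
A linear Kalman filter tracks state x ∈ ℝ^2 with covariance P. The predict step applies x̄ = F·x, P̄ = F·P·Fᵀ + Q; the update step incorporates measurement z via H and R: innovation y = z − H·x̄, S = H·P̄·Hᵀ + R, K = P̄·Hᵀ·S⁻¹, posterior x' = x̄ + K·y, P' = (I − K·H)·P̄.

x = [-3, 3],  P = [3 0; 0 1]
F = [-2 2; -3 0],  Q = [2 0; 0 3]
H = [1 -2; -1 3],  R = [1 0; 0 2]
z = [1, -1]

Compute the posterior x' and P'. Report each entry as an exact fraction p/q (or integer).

x̄ = F·x = [12, 9]
P̄ = F·P·Fᵀ + Q = [18 18; 18 30]
y = z − H·x̄ = [7, -16]
S = H·P̄·Hᵀ + R = [67 -108; -108 182]
K = P̄·Hᵀ·S⁻¹ = [306/265 234/265; 66/265 144/265]
x' = x̄ + K·y = [1578/265, 543/265]
P' = (I − K·H)·P̄ = [1854/265 774/265; 774/265 354/265]

x' = [1578/265, 543/265]
P' = [1854/265 774/265; 774/265 354/265]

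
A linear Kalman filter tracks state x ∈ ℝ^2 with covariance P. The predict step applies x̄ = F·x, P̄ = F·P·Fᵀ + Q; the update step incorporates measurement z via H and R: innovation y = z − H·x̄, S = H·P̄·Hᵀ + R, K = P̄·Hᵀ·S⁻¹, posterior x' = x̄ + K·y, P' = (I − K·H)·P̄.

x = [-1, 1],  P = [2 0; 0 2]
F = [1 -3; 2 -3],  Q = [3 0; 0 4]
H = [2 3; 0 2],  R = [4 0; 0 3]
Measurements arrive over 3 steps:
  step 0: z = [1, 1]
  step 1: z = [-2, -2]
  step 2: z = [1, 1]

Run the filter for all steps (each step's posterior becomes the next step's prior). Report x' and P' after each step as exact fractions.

step 0: x̄ = F·x = [-4, -5]
step 0: P̄ = F·P·Fᵀ + Q = [23 22; 22 30]
step 0: y = z − H·x̄ = [24, 11]
step 0: S = H·P̄·Hᵀ + R = [630 268; 268 123]
step 0: K = P̄·Hᵀ·S⁻¹ = [992/2833 -1148/2833; 201/2833 944/2833]
step 0: x' = x̄ + K·y = [-152/2833, 1043/2833]
step 0: P' = (I − K·H)·P̄ = [4567/2833 -1722/2833; -1722/2833 1416/2833]
step 1: x̄ = F·x = [-3281/2833, -3433/2833]
step 1: P̄ = F·P·Fᵀ + Q = [36142/2833 37376/2833; 37376/2833 63008/2833]
step 1: y = z − H·x̄ = [11195/2833, 1200/2833]
step 1: S = H·P̄·Hᵀ + R = [1171484/2833 527552/2833; 527552/2833 260531/2833]
step 1: K = P̄·Hᵀ·S⁻¹ = [759749/2373525 -857408/2373525; 65944/791175 249152/791175]
step 1: x' = x̄ + K·y = [-21958/474705, -118523/158235]
step 1: P' = (I − K·H)·P̄ = [3448666/2373525 -428704/791175; -428704/791175 124576/263725]
step 2: x̄ = F·x = [1044749/474705, 13283/6165]
step 2: P̄ = F·P·Fᵀ + Q = [28376569/2373525 370948/30825; 370948/30825 633932/30825]
step 2: y = z − H·x̄ = [-4683166/474705, -20401/6165]
step 2: S = H·P̄·Hᵀ + R = [905071204/2373525 5287384/30825; 5287384/30825 2628203/30825]
step 2: K = P̄·Hᵀ·S⁻¹ = [1173070021/3666922582 -662429132/1833461291; 152673213/1833461291 577328944/1833461291]
step 2: x' = x̄ + K·y = [440822656/1833461291, 533680807/1833461291]
step 2: P' = (I − K·H)·P̄ = [2663535568/1833461291 -993643698/1833461291; -993643698/1833461291 865993416/1833461291]

step 0: x' = [-152/2833, 1043/2833], P' = [4567/2833 -1722/2833; -1722/2833 1416/2833]
step 1: x' = [-21958/474705, -118523/158235], P' = [3448666/2373525 -428704/791175; -428704/791175 124576/263725]
step 2: x' = [440822656/1833461291, 533680807/1833461291], P' = [2663535568/1833461291 -993643698/1833461291; -993643698/1833461291 865993416/1833461291]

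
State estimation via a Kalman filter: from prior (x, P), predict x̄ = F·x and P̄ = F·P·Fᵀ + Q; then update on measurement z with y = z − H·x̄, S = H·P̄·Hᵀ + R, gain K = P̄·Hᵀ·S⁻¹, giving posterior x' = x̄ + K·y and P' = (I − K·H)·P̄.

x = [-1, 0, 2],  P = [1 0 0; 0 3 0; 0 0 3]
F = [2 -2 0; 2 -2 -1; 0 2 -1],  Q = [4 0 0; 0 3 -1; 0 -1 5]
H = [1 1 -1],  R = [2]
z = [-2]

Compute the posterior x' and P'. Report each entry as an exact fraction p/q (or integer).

x̄ = F·x = [-2, -4, -2]
P̄ = F·P·Fᵀ + Q = [20 16 -12; 16 22 -10; -12 -10 20]
y = z − H·x̄ = [2]
S = H·P̄·Hᵀ + R = [140]
K = P̄·Hᵀ·S⁻¹ = [12/35; 12/35; -3/10]
x' = x̄ + K·y = [-46/35, -116/35, -13/5]
P' = (I − K·H)·P̄ = [124/35 -16/35 12/5; -16/35 194/35 22/5; 12/5 22/5 37/5]

x' = [-46/35, -116/35, -13/5]
P' = [124/35 -16/35 12/5; -16/35 194/35 22/5; 12/5 22/5 37/5]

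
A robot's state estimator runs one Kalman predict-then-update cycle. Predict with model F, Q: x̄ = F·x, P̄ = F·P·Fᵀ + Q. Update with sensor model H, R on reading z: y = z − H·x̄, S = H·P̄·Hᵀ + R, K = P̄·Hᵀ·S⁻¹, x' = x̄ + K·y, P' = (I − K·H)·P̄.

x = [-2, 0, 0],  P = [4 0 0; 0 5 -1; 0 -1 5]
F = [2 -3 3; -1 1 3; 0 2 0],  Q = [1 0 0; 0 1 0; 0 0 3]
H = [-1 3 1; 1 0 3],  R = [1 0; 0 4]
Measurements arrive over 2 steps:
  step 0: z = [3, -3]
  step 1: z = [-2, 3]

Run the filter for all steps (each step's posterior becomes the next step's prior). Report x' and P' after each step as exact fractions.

step 0: x̄ = F·x = [-4, 2, 0]
step 0: P̄ = F·P·Fᵀ + Q = [125 28 -36; 28 49 4; -36 4 23]
step 0: y = z − H·x̄ = [-7, 1]
step 0: S = H·P̄·Hᵀ + R = [518 136; 136 120]
step 0: K = P̄·Hᵀ·S⁻¹ = [-722/2729 9639/21832; 1165/5458 499/5458; 252/2729 3719/21832]
step 0: x' = x̄ + K·y = [-37257/21832, 1630/2729, -10393/21832]
step 0: P' = (I − K·H)·P̄ = [2120385/21832 117023/2729 -693943/21832; 117023/2729 104187/5458 -38675/2729; -693943/21832 -38675/2729 236273/21832]
step 1: x̄ = F·x = [-144813/21832, 9559/10916, 3260/2729]
step 1: P̄ = F·P·Fᵀ + Q = [388237/21832 545467/10916 -76519/2729; 545467/10916 640039/2729 -361909/2729; -76519/2729 -361909/2729 216561/2729]
step 1: y = z − H·x̄ = [-271911/21832, 132069/21832]
step 1: S = H·P̄·Hᵀ + R = [25532433/21832 -16751115/21832; -16751115/21832 12395045/21832]
step 1: K = P̄·Hᵀ·S⁻¹ = [23863310/219102249 11083597/365170415; 252245299/657306747 -34367549/365170415; -32797238/657306747 110463774/365170415]
step 1: x' = x̄ + K·y = [-2850500086/365170415, -4900442714/1095511245, 3994167739/1095511245]
step 1: P' = (I − K·H)·P̄ = [3089287089/365170415 4144043506/1095511245 -3044952701/1095511245; 4144043506/1095511245 6083270369/3286533735 -4556454094/3286533735; -3044952701/1095511245 -4556454094/3286533735 4370517989/3286533735]

step 0: x' = [-37257/21832, 1630/2729, -10393/21832], P' = [2120385/21832 117023/2729 -693943/21832; 117023/2729 104187/5458 -38675/2729; -693943/21832 -38675/2729 236273/21832]
step 1: x' = [-2850500086/365170415, -4900442714/1095511245, 3994167739/1095511245], P' = [3089287089/365170415 4144043506/1095511245 -3044952701/1095511245; 4144043506/1095511245 6083270369/3286533735 -4556454094/3286533735; -3044952701/1095511245 -4556454094/3286533735 4370517989/3286533735]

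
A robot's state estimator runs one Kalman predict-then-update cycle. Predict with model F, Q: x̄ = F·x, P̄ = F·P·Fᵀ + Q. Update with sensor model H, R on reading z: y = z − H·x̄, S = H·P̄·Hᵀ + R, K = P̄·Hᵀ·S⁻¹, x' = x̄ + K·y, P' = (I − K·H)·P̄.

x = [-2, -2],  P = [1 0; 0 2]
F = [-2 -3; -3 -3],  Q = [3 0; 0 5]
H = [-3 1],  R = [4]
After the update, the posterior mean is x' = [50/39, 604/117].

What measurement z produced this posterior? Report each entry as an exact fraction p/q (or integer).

x̄ = F·x = [10, 12]
P̄ = F·P·Fᵀ + Q = [25 24; 24 32]
S = H·P̄·Hᵀ + R = [117]
K = P̄·Hᵀ·S⁻¹ = [-17/39; -40/117]
x' − x̄ = [-340/39, -800/117] = K·y
y = (KᵀK)⁻¹·Kᵀ·(x' − x̄) = [20]
z = y + H·x̄ = [20] + [-18] = [2]

z = [2]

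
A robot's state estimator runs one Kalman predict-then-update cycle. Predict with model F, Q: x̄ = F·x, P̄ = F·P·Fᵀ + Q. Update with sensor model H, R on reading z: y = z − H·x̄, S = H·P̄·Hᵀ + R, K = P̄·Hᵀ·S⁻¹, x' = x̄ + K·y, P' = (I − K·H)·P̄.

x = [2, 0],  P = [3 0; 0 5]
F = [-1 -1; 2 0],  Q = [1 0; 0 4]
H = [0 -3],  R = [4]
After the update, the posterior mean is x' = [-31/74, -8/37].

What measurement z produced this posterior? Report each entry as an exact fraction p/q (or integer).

z = [1]

x̄ = F·x = [-2, 4]
P̄ = F·P·Fᵀ + Q = [9 -6; -6 16]
S = H·P̄·Hᵀ + R = [148]
K = P̄·Hᵀ·S⁻¹ = [9/74; -12/37]
x' − x̄ = [117/74, -156/37] = K·y
y = (KᵀK)⁻¹·Kᵀ·(x' − x̄) = [13]
z = y + H·x̄ = [13] + [-12] = [1]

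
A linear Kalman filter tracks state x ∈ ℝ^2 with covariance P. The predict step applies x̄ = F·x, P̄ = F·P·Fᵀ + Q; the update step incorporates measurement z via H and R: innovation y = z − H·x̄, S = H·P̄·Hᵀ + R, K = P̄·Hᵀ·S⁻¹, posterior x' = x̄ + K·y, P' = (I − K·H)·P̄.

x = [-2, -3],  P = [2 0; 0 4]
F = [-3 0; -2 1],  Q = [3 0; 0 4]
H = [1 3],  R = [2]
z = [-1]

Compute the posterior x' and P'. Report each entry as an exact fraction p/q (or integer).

x̄ = F·x = [6, 1]
P̄ = F·P·Fᵀ + Q = [21 12; 12 16]
y = z − H·x̄ = [-10]
S = H·P̄·Hᵀ + R = [239]
K = P̄·Hᵀ·S⁻¹ = [57/239; 60/239]
x' = x̄ + K·y = [864/239, -361/239]
P' = (I − K·H)·P̄ = [1770/239 -552/239; -552/239 224/239]

x' = [864/239, -361/239]
P' = [1770/239 -552/239; -552/239 224/239]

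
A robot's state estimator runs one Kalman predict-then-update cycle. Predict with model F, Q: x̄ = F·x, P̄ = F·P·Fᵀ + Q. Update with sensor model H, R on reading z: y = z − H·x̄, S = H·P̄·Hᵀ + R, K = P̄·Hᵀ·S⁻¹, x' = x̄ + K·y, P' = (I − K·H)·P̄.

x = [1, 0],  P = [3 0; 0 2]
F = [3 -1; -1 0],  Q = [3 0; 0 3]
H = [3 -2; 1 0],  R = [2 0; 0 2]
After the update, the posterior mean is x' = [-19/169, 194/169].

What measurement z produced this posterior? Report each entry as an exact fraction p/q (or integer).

x̄ = F·x = [3, -1]
P̄ = F·P·Fᵀ + Q = [32 -9; -9 6]
S = H·P̄·Hᵀ + R = [422 114; 114 34]
K = P̄·Hᵀ·S⁻¹ = [57/338 127/338; -75/338 81/169]
x' − x̄ = [-526/169, 363/169] = K·y
y = (KᵀK)⁻¹·Kᵀ·(x' − x̄) = [-14, -2]
z = y + H·x̄ = [-14, -2] + [11, 3] = [-3, 1]

z = [-3, 1]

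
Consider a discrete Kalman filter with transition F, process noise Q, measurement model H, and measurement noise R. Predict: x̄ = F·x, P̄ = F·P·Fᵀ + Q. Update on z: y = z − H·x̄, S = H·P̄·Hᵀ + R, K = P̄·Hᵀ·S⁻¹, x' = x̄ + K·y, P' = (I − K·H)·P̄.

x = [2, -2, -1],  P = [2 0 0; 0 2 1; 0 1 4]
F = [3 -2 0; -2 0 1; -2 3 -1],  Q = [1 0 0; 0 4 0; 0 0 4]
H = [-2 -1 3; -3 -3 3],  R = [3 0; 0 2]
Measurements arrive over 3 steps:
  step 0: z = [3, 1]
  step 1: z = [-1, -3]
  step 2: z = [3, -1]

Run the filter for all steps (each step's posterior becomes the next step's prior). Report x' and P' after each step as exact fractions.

step 0: x̄ = F·x = [10, -5, -9]
step 0: P̄ = F·P·Fᵀ + Q = [27 -14 -22; -14 16 7; -22 7 28]
step 0: y = z − H·x̄ = [45, 43]
step 0: S = H·P̄·Hᵀ + R = [545 582; 582 659]
step 0: K = P̄·Hᵀ·S⁻¹ = [-8744/20431 4467/20431; 13017/20431 -11031/20431; 4661/20431 -117/20431]
step 0: x' = x̄ + K·y = [2911/20431, 9277/20431, 20835/20431]
step 0: P' = (I − K·H)·P̄ = [93808/20431 -64487/20431 32299/20431; -64487/20431 62800/20431 -9041/20431; 32299/20431 -9041/20431 23180/20431]
step 1: x̄ = F·x = [-9821/20431, 15013/20431, 1174/20431]
step 1: P̄ = F·P·Fᵀ + Q = [1889747/20431 -705817/20431 -1892958/20431; -705817/20431 350940/20431 711851/20431; -1892958/20431 711851/20431 2002622/20431]
step 1: y = z − H·x̄ = [-28582/20431, -49239/20431]
step 1: S = H·P̄·Hᵀ + R = [41615941/20431 43914705/20431; 43914705/20431 46785863/20431]
step 1: K = P̄·Hᵀ·S⁻¹ = [-202328103/907268318 10911201/907268318; 440704711/907268318 -351601761/907268318; 12166049/41239469 -3000534/41239469]
step 1: x' = x̄ + K·y = [-179364541/907268318, 897514381/907268318, -7418706/41239469]
step 1: P' = (I − K·H)·P̄ = [2170142047/907268318 -1399474379/907268318 35360991/41239469; -1399474379/907268318 1712396017/907268318 3569112/41239469; 35360991/41239469 3569112/41239469 36929747/41239469]
step 2: x̄ = F·x = [-212102035/82478938, 97758775/453634159, 3214483757/907268318]
step 2: P̄ = F·P·Fᵀ + Q = [4007438487/82478938 -747362060/41239469 -3969561799/82478938; -747362060/41239469 5005164343/453634159 8250260710/453634159; -3969561799/82478938 8250260710/453634159 47967997019/907268318]
step 2: y = z − H·x̄ = [-11392373537/907268318, -8481767047/453634159]
step 2: S = H·P̄·Hᵀ + R = [979982567907/907268318 517613825643/453634159; 517613825643/453634159 556682176538/453634159]
step 2: K = P̄·Hᵀ·S⁻¹ = [-1170350260574/5340583202313 41404528825/3560388801542; 5158296372437/10681166404626 -2757518648755/7120777603084; 3162671735051/10681166404626 -518890960723/7120777603084]
step 2: x' = x̄ + K·y = [-199188687244/5340583202313, 14867717244277/10681166404626, 12683607108841/10681166404626]
step 2: P' = (I − K·H)·P̄ = [12629202081764/5340583202313 -16264466449961/10681166404626 9076746771217/10681166404626; -16264466449961/10681166404626 40011911513537/21362332809252 1967941316105/21362332809252; 9076746771217/10681166404626 1967941316105/21362332809252 19083652937093/21362332809252]

step 0: x' = [2911/20431, 9277/20431, 20835/20431], P' = [93808/20431 -64487/20431 32299/20431; -64487/20431 62800/20431 -9041/20431; 32299/20431 -9041/20431 23180/20431]
step 1: x' = [-179364541/907268318, 897514381/907268318, -7418706/41239469], P' = [2170142047/907268318 -1399474379/907268318 35360991/41239469; -1399474379/907268318 1712396017/907268318 3569112/41239469; 35360991/41239469 3569112/41239469 36929747/41239469]
step 2: x' = [-199188687244/5340583202313, 14867717244277/10681166404626, 12683607108841/10681166404626], P' = [12629202081764/5340583202313 -16264466449961/10681166404626 9076746771217/10681166404626; -16264466449961/10681166404626 40011911513537/21362332809252 1967941316105/21362332809252; 9076746771217/10681166404626 1967941316105/21362332809252 19083652937093/21362332809252]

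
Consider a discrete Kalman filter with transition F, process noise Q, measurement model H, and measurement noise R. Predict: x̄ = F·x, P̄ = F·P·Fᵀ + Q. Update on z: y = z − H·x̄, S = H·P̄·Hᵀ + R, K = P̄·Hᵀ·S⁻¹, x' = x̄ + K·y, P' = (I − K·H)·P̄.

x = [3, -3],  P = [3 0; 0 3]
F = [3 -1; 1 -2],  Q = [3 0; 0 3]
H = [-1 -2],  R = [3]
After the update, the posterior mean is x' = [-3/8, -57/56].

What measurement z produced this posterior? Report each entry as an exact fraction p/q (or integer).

x̄ = F·x = [12, 9]
P̄ = F·P·Fᵀ + Q = [33 15; 15 18]
S = H·P̄·Hᵀ + R = [168]
K = P̄·Hᵀ·S⁻¹ = [-3/8; -17/56]
x' − x̄ = [-99/8, -561/56] = K·y
y = (KᵀK)⁻¹·Kᵀ·(x' − x̄) = [33]
z = y + H·x̄ = [33] + [-30] = [3]

z = [3]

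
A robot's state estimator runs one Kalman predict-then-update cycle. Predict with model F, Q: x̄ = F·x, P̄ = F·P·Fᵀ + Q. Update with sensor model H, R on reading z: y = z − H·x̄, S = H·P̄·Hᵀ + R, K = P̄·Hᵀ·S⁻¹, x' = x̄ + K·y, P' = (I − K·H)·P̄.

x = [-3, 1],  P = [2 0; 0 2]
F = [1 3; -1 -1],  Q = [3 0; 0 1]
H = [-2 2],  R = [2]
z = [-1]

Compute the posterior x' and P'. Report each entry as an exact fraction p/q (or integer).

x' = [155/89, 113/89]
P' = [125/89 94/89; 94/89 107/89]

x̄ = F·x = [0, 2]
P̄ = F·P·Fᵀ + Q = [23 -8; -8 5]
y = z − H·x̄ = [-5]
S = H·P̄·Hᵀ + R = [178]
K = P̄·Hᵀ·S⁻¹ = [-31/89; 13/89]
x' = x̄ + K·y = [155/89, 113/89]
P' = (I − K·H)·P̄ = [125/89 94/89; 94/89 107/89]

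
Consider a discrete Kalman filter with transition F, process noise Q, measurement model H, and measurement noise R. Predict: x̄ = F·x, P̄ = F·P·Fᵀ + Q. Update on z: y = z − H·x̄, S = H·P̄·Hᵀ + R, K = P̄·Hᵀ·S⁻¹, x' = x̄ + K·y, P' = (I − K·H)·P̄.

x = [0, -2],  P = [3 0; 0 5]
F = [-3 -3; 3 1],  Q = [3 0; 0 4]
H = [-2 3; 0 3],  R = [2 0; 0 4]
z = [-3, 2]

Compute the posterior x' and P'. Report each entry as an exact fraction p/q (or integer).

x̄ = F·x = [6, -2]
P̄ = F·P·Fᵀ + Q = [75 -42; -42 36]
y = z − H·x̄ = [15, 8]
S = H·P̄·Hᵀ + R = [1130 576; 576 328]
K = P̄·Hᵀ·S⁻¹ = [-1122/2429 4149/9716; 48/2429 1431/4858]
x' = x̄ + K·y = [6042/2429, 1586/2429]
P' = (I − K·H)·P̄ = [6393/4858 1383/2429; 1383/2429 954/2429]

x' = [6042/2429, 1586/2429]
P' = [6393/4858 1383/2429; 1383/2429 954/2429]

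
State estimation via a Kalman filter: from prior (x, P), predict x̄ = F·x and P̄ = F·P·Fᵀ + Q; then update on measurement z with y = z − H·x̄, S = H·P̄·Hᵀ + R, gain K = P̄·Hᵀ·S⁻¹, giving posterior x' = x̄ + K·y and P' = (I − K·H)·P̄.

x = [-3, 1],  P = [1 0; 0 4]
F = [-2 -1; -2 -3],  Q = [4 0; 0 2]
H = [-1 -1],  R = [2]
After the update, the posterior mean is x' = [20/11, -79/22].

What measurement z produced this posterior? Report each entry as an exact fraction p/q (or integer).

z = [2]

x̄ = F·x = [5, 3]
P̄ = F·P·Fᵀ + Q = [12 16; 16 42]
S = H·P̄·Hᵀ + R = [88]
K = P̄·Hᵀ·S⁻¹ = [-7/22; -29/44]
x' − x̄ = [-35/11, -145/22] = K·y
y = (KᵀK)⁻¹·Kᵀ·(x' − x̄) = [10]
z = y + H·x̄ = [10] + [-8] = [2]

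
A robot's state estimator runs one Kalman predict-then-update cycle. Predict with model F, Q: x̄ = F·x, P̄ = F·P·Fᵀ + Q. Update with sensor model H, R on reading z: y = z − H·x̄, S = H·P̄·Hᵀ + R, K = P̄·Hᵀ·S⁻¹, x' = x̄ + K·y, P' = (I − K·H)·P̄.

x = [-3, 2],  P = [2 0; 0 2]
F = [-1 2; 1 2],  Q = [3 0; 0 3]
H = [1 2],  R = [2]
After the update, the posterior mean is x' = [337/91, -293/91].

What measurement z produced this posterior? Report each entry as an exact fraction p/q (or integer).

z = [-3]

x̄ = F·x = [7, 1]
P̄ = F·P·Fᵀ + Q = [13 6; 6 13]
S = H·P̄·Hᵀ + R = [91]
K = P̄·Hᵀ·S⁻¹ = [25/91; 32/91]
x' − x̄ = [-300/91, -384/91] = K·y
y = (KᵀK)⁻¹·Kᵀ·(x' − x̄) = [-12]
z = y + H·x̄ = [-12] + [9] = [-3]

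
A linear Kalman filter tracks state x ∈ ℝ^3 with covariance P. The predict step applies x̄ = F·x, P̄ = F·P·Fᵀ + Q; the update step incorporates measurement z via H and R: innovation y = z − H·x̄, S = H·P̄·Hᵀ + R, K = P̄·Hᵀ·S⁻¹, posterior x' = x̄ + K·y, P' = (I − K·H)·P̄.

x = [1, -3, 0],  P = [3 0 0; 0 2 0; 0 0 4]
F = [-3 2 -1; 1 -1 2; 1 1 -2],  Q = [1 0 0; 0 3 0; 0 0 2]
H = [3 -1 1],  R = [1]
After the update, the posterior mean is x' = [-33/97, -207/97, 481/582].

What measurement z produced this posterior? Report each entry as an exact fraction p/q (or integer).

z = [2]

x̄ = F·x = [-9, 4, -2]
P̄ = F·P·Fᵀ + Q = [40 -21 3; -21 24 -15; 3 -15 23]
S = H·P̄·Hᵀ + R = [582]
K = P̄·Hᵀ·S⁻¹ = [24/97; -17/97; 47/582]
x' − x̄ = [840/97, -595/97, 1645/582] = K·y
y = (KᵀK)⁻¹·Kᵀ·(x' − x̄) = [35]
z = y + H·x̄ = [35] + [-33] = [2]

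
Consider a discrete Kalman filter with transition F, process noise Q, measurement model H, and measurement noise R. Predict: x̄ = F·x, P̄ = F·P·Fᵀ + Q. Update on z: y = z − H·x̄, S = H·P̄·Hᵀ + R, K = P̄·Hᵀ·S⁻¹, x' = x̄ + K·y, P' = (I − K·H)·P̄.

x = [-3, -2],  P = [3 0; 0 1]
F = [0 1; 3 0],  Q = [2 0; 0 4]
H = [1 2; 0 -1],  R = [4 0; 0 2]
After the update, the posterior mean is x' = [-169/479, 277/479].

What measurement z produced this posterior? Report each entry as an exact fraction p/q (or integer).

z = [3, 1]

x̄ = F·x = [-2, -9]
P̄ = F·P·Fᵀ + Q = [3 0; 0 31]
S = H·P̄·Hᵀ + R = [131 -62; -62 33]
K = P̄·Hᵀ·S⁻¹ = [99/479 186/479; 124/479 -217/479]
x' − x̄ = [789/479, 4588/479] = K·y
y = (KᵀK)⁻¹·Kᵀ·(x' − x̄) = [23, -8]
z = y + H·x̄ = [23, -8] + [-20, 9] = [3, 1]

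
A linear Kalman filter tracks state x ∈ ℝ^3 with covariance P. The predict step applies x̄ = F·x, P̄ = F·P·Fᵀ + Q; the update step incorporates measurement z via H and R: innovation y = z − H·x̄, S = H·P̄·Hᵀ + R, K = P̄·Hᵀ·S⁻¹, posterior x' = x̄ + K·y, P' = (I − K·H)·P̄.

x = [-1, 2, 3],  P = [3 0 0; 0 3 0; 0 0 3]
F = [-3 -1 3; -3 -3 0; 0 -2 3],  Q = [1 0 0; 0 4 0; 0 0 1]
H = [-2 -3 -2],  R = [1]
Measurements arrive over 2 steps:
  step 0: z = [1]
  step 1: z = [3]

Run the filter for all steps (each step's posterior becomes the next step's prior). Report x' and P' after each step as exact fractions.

step 0: x' = [410/63, -3895/609, 4735/1827], P' = [754/63 -184/21 79/63; -184/21 2938/203 -7838/609; 79/63 -7838/609 33080/1827]
step 1: x' = [-58745326/5383905, -6075719/1794635, 15604015/1076781], P' = [50824978/1794635 14308691/1794635 -14426832/358927; 14308691/1794635 10867232/1794635 -6105029/358927; -14426832/358927 -6105029/358927 23618008/358927]

step 0: x̄ = F·x = [10, -3, 5]
step 0: P̄ = F·P·Fᵀ + Q = [58 36 33; 36 58 18; 33 18 40]
step 0: y = z − H·x̄ = [22]
step 0: S = H·P̄·Hᵀ + R = [1827]
step 0: K = P̄·Hᵀ·S⁻¹ = [-10/63; -94/609; -200/1827]
step 0: x' = x̄ + K·y = [410/63, -3895/609, 4735/1827]
step 0: P' = (I − K·H)·P̄ = [754/63 -184/21 79/63; -184/21 2938/203 -7838/609; 79/63 -7838/609 33080/1827]
step 1: x̄ = F·x = [-3260/609, -205/609, 4175/203]
step 1: P̄ = F·P·Fᵀ + Q = [58509/203 30559/203 49507/203; 30559/203 17104/203 28179/203; 49507/203 28179/203 76387/203]
step 1: y = z − H·x̄ = [19742/609]
step 1: S = H·P̄·Hᵀ + R = [1794635/203]
step 1: K = P̄·Hᵀ·S⁻¹ = [-307709/1794635; -168788/1794635; -67265/358927]
step 1: x' = x̄ + K·y = [-58745326/5383905, -6075719/1794635, 15604015/1076781]
step 1: P' = (I − K·H)·P̄ = [50824978/1794635 14308691/1794635 -14426832/358927; 14308691/1794635 10867232/1794635 -6105029/358927; -14426832/358927 -6105029/358927 23618008/358927]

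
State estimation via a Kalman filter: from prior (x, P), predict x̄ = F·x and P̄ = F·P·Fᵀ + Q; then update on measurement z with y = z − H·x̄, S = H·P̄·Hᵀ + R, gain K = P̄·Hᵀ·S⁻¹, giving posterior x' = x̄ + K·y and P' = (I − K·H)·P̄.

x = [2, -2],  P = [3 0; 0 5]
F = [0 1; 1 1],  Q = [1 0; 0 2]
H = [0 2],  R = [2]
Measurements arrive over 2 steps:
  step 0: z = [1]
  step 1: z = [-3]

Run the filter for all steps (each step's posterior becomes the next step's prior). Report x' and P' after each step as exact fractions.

step 0: x' = [-37/21, 10/21], P' = [76/21 5/21; 5/21 10/21]
step 1: x' = [5/11, -49/33], P' = [139/99 5/99; 5/99 46/99]

step 0: x̄ = F·x = [-2, 0]
step 0: P̄ = F·P·Fᵀ + Q = [6 5; 5 10]
step 0: y = z − H·x̄ = [1]
step 0: S = H·P̄·Hᵀ + R = [42]
step 0: K = P̄·Hᵀ·S⁻¹ = [5/21; 10/21]
step 0: x' = x̄ + K·y = [-37/21, 10/21]
step 0: P' = (I − K·H)·P̄ = [76/21 5/21; 5/21 10/21]
step 1: x̄ = F·x = [10/21, -9/7]
step 1: P̄ = F·P·Fᵀ + Q = [31/21 5/7; 5/7 46/7]
step 1: y = z − H·x̄ = [-3/7]
step 1: S = H·P̄·Hᵀ + R = [198/7]
step 1: K = P̄·Hᵀ·S⁻¹ = [5/99; 46/99]
step 1: x' = x̄ + K·y = [5/11, -49/33]
step 1: P' = (I − K·H)·P̄ = [139/99 5/99; 5/99 46/99]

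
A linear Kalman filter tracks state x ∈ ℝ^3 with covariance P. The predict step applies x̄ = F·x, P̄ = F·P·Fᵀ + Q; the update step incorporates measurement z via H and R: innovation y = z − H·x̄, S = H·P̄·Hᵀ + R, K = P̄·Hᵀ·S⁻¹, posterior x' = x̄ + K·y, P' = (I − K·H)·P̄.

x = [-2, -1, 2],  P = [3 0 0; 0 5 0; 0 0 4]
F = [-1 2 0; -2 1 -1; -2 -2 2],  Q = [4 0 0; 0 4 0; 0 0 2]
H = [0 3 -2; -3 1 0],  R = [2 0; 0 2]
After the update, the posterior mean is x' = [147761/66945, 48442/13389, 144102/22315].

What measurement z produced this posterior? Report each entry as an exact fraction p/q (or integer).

x̄ = F·x = [0, 1, 10]
P̄ = F·P·Fᵀ + Q = [27 16 -14; 16 25 -6; -14 -6 50]
S = H·P̄·Hᵀ + R = [499 -141; -141 174]
K = P̄·Hᵀ·S⁻¹ = [1353/22315 -21719/66945; 793/4463 158/13389; -5152/22315 442/22315]
x' − x̄ = [147761/66945, 35053/13389, -79048/22315] = K·y
y = (KᵀK)⁻¹·Kᵀ·(x' − x̄) = [15, -4]
z = y + H·x̄ = [15, -4] + [-17, 1] = [-2, -3]

z = [-2, -3]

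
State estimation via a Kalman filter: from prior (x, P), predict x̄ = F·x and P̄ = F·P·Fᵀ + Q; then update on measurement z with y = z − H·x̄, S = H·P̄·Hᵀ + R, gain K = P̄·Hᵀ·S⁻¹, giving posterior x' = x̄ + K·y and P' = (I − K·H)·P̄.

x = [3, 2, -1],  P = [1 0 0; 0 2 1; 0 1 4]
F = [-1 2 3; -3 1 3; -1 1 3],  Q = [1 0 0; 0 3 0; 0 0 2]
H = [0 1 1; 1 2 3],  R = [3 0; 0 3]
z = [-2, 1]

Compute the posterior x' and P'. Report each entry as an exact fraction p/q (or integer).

x̄ = F·x = [-2, -10, -4]
P̄ = F·P·Fᵀ + Q = [58 52 50; 52 56 47; 50 47 47]
y = z − H·x̄ = [12, 35]
S = H·P̄·Hᵀ + R = [200 590; 590 1780]
K = P̄·Hᵀ·S⁻¹ = [-126/395 111/395; 339/790 23/790; -83/790 77/395]
x' = x̄ + K·y = [1583/395, -3027/790, 617/395]
P' = (I − K·H)·P̄ = [226/79 -337/395 -41/395; -337/395 1154/395 -1291/790; -41/395 -1291/790 521/395]

x' = [1583/395, -3027/790, 617/395]
P' = [226/79 -337/395 -41/395; -337/395 1154/395 -1291/790; -41/395 -1291/790 521/395]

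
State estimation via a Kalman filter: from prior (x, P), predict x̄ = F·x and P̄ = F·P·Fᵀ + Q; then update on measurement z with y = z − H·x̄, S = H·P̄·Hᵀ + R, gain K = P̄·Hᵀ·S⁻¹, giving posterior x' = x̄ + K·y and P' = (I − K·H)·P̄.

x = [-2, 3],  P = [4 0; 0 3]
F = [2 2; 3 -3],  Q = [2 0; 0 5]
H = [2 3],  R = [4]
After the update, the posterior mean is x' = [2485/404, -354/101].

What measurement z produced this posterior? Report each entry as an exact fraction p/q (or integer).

x̄ = F·x = [2, -15]
P̄ = F·P·Fᵀ + Q = [30 6; 6 68]
S = H·P̄·Hᵀ + R = [808]
K = P̄·Hᵀ·S⁻¹ = [39/404; 27/101]
x' − x̄ = [1677/404, 1161/101] = K·y
y = (KᵀK)⁻¹·Kᵀ·(x' − x̄) = [43]
z = y + H·x̄ = [43] + [-41] = [2]

z = [2]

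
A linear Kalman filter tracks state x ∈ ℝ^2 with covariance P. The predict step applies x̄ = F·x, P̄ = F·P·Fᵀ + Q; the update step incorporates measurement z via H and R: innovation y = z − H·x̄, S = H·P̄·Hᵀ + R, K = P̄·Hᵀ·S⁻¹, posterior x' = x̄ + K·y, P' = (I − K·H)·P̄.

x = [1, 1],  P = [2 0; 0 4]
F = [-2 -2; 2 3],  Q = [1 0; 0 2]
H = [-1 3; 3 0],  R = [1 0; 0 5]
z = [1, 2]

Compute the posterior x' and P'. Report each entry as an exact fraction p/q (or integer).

x̄ = F·x = [-4, 5]
P̄ = F·P·Fᵀ + Q = [25 -32; -32 46]
y = z − H·x̄ = [-18, 14]
S = H·P̄·Hᵀ + R = [632 -363; -363 230]
K = P̄·Hᵀ·S⁻¹ = [-605/13591 3477/13591; 4252/13591 1038/13591]
x' = x̄ + K·y = [5204/13591, 5951/13591]
P' = (I − K·H)·P̄ = [5795/13591 1730/13591; 1730/13591 1994/13591]

x' = [5204/13591, 5951/13591]
P' = [5795/13591 1730/13591; 1730/13591 1994/13591]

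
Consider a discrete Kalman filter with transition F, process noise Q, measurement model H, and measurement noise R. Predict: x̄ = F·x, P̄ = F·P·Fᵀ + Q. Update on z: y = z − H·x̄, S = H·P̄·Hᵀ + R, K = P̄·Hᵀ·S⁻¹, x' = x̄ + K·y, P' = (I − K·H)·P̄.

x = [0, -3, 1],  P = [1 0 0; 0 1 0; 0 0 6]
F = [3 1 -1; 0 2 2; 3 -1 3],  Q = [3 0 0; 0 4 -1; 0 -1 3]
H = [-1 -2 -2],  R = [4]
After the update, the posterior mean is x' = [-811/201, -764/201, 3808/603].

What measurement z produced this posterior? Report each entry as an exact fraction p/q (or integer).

x̄ = F·x = [-4, -4, 6]
P̄ = F·P·Fᵀ + Q = [19 -10 -10; -10 32 33; -10 33 67]
S = H·P̄·Hᵀ + R = [603]
K = P̄·Hᵀ·S⁻¹ = [7/201; -40/201; -190/603]
x' − x̄ = [-7/201, 40/201, 190/603] = K·y
y = (KᵀK)⁻¹·Kᵀ·(x' − x̄) = [-1]
z = y + H·x̄ = [-1] + [0] = [-1]

z = [-1]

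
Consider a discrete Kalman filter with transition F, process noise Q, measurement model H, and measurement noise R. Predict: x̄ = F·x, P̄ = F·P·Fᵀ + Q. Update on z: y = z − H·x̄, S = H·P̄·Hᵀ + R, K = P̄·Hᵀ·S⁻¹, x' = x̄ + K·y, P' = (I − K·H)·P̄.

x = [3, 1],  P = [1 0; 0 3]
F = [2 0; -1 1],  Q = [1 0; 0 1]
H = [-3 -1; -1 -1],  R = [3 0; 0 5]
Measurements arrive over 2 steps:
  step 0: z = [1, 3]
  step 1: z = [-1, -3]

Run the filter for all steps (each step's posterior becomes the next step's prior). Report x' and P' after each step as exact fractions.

step 0: x' = [254/307, -760/307], P' = [243/307 -408/307; -408/307 1083/307]
step 1: x' = [36640/57441, -10724/19147], P' = [56633/57441 -34596/19147; -34596/19147 87141/19147]

step 0: x̄ = F·x = [6, -2]
step 0: P̄ = F·P·Fᵀ + Q = [5 -2; -2 5]
step 0: y = z − H·x̄ = [17, 7]
step 0: S = H·P̄·Hᵀ + R = [41 12; 12 11]
step 0: K = P̄·Hᵀ·S⁻¹ = [-107/307 33/307; 47/307 -135/307]
step 0: x' = x̄ + K·y = [254/307, -760/307]
step 0: P' = (I − K·H)·P̄ = [243/307 -408/307; -408/307 1083/307]
step 1: x̄ = F·x = [508/307, -1014/307]
step 1: P̄ = F·P·Fᵀ + Q = [1279/307 -1302/307; -1302/307 2449/307]
step 1: y = z − H·x̄ = [203/307, -1427/307]
step 1: S = H·P̄·Hᵀ + R = [7069/307 1078/307; 1078/307 2659/307]
step 1: K = P̄·Hᵀ·S⁻¹ = [-22037/57441 9431/57441; 5549/19147 -10509/19147]
step 1: x' = x̄ + K·y = [36640/57441, -10724/19147]
step 1: P' = (I − K·H)·P̄ = [56633/57441 -34596/19147; -34596/19147 87141/19147]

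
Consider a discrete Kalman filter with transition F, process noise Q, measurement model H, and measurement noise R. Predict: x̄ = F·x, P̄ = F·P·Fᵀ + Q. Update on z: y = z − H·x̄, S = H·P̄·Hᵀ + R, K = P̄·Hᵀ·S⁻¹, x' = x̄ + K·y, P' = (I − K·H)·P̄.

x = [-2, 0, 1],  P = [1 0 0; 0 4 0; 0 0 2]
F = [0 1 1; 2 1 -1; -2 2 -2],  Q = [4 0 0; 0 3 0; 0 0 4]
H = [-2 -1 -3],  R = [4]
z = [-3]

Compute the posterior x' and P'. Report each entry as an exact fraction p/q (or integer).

x' = [1, -5, 2]
P' = [3334/449 -496/449 -2012/449; -496/449 4156/449 -1000/449; -2012/449 -1000/449 1824/449]

x̄ = F·x = [1, -5, 2]
P̄ = F·P·Fᵀ + Q = [10 2 4; 2 13 8; 4 8 32]
y = z − H·x̄ = [0]
S = H·P̄·Hᵀ + R = [449]
K = P̄·Hᵀ·S⁻¹ = [-34/449; -41/449; -112/449]
x' = x̄ + K·y = [1, -5, 2]
P' = (I − K·H)·P̄ = [3334/449 -496/449 -2012/449; -496/449 4156/449 -1000/449; -2012/449 -1000/449 1824/449]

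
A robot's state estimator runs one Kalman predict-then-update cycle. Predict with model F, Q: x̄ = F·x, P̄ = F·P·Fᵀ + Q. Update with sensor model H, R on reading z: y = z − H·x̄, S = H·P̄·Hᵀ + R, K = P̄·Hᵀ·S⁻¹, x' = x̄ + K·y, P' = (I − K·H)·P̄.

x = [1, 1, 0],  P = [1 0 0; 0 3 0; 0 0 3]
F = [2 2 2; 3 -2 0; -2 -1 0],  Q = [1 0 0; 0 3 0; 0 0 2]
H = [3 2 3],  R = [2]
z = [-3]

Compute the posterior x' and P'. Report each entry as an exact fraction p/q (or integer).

x̄ = F·x = [4, 1, -3]
P̄ = F·P·Fᵀ + Q = [29 -6 -10; -6 24 0; -10 0 9]
y = z − H·x̄ = [-8]
S = H·P̄·Hᵀ + R = [188]
K = P̄·Hᵀ·S⁻¹ = [45/188; 15/94; -3/188]
x' = x̄ + K·y = [98/47, -13/47, -135/47]
P' = (I − K·H)·P̄ = [3427/188 -1239/94 -1745/188; -1239/94 903/47 45/94; -1745/188 45/94 1683/188]

x' = [98/47, -13/47, -135/47]
P' = [3427/188 -1239/94 -1745/188; -1239/94 903/47 45/94; -1745/188 45/94 1683/188]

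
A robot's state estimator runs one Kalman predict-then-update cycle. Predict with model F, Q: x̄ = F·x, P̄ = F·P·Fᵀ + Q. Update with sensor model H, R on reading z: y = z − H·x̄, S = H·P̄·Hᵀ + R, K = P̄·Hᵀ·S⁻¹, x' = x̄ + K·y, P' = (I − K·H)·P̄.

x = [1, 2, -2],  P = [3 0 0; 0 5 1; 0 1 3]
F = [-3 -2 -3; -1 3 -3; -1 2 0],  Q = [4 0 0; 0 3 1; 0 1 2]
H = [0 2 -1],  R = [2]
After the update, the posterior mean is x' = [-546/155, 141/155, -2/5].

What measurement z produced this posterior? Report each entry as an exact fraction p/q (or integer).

z = [2]

x̄ = F·x = [-1, 11, 3]
P̄ = F·P·Fᵀ + Q = [90 3 -17; 3 60 28; -17 28 25]
S = H·P̄·Hᵀ + R = [155]
K = P̄·Hᵀ·S⁻¹ = [23/155; 92/155; 1/5]
x' − x̄ = [-391/155, -1564/155, -17/5] = K·y
y = (KᵀK)⁻¹·Kᵀ·(x' − x̄) = [-17]
z = y + H·x̄ = [-17] + [19] = [2]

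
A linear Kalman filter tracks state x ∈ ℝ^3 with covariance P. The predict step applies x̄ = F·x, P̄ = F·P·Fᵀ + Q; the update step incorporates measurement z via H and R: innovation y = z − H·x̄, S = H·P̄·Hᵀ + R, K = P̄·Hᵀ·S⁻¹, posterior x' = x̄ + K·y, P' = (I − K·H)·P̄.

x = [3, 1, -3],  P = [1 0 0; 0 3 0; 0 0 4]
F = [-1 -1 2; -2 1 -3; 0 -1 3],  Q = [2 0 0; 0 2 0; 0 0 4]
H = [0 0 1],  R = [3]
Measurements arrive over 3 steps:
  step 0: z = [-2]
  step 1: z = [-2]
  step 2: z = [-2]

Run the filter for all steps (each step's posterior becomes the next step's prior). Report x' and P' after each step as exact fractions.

step 0: x̄ = F·x = [-10, 4, -10]
step 0: P̄ = F·P·Fᵀ + Q = [22 -25 27; -25 45 -39; 27 -39 43]
step 0: y = z − H·x̄ = [8]
step 0: S = H·P̄·Hᵀ + R = [46]
step 0: K = P̄·Hᵀ·S⁻¹ = [27/46; -39/46; 43/46]
step 0: x' = x̄ + K·y = [-122/23, -64/23, -58/23]
step 0: P' = (I − K·H)·P̄ = [283/46 -97/46 81/46; -97/46 549/46 -117/46; 81/46 -117/46 129/46]
step 1: x̄ = F·x = [70/23, 354/23, -110/23]
step 1: P̄ = F·P·Fᵀ + Q = [695/23 -760/23 784/23; -760/23 2498/23 -1546/23; 784/23 -1546/23 1298/23]
step 1: y = z − H·x̄ = [64/23]
step 1: S = H·P̄·Hᵀ + R = [1367/23]
step 1: K = P̄·Hᵀ·S⁻¹ = [784/1367; -1546/1367; 1298/1367]
step 1: x' = x̄ + K·y = [6342/1367, 16738/1367, -2926/1367]
step 1: P' = (I − K·H)·P̄ = [14583/1367 7528/1367 2352/1367; 7528/1367 44550/1367 -4638/1367; 2352/1367 -4638/1367 3894/1367]
step 2: x̄ = F·x = [-28932/1367, 12832/1367, -25516/1367]
step 2: P̄ = F·P·Fᵀ + Q = [101643/1367 -56762/1367 91576/1367; -56762/1367 166602/1367 -106480/1367; 91576/1367 -106480/1367 112892/1367]
step 2: y = z − H·x̄ = [22782/1367]
step 2: S = H·P̄·Hᵀ + R = [116993/1367]
step 2: K = P̄·Hᵀ·S⁻¹ = [91576/116993; -106480/116993; 112892/116993]
step 2: x' = x̄ + K·y = [-949932/116993, -676352/116993, -302332/116993]
step 2: P' = (I − K·H)·P̄ = [2564269/116993 2275242/116993 274728/116993; 2275242/116993 5964358/116993 -319440/116993; 274728/116993 -319440/116993 338676/116993]

step 0: x' = [-122/23, -64/23, -58/23], P' = [283/46 -97/46 81/46; -97/46 549/46 -117/46; 81/46 -117/46 129/46]
step 1: x' = [6342/1367, 16738/1367, -2926/1367], P' = [14583/1367 7528/1367 2352/1367; 7528/1367 44550/1367 -4638/1367; 2352/1367 -4638/1367 3894/1367]
step 2: x' = [-949932/116993, -676352/116993, -302332/116993], P' = [2564269/116993 2275242/116993 274728/116993; 2275242/116993 5964358/116993 -319440/116993; 274728/116993 -319440/116993 338676/116993]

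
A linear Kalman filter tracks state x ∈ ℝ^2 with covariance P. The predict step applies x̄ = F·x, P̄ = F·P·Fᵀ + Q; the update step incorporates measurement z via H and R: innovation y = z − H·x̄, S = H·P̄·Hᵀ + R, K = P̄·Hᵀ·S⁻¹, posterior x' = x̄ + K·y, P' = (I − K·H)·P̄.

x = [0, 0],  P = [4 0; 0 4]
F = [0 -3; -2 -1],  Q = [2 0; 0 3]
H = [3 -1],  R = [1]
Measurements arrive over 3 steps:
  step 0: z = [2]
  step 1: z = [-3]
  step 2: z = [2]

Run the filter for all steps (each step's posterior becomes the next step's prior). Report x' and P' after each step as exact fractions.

step 0: x' = [34/49, 13/147], P' = [128/49 367/49; 367/49 6593/294]
step 1: x' = [-158997/90257, -412981/180514], P' = [151463/180514 380997/180514; 380997/180514 551591/90257]
step 2: x' = [2485077/1431566, 197377/62242], P' = [25999363/31494452 1420899/684662; 1420899/684662 2060631/342331]

step 0: x̄ = F·x = [0, 0]
step 0: P̄ = F·P·Fᵀ + Q = [38 12; 12 23]
step 0: y = z − H·x̄ = [2]
step 0: S = H·P̄·Hᵀ + R = [294]
step 0: K = P̄·Hᵀ·S⁻¹ = [17/49; 13/294]
step 0: x' = x̄ + K·y = [34/49, 13/147]
step 0: P' = (I − K·H)·P̄ = [128/49 367/49; 367/49 6593/294]
step 1: x̄ = F·x = [-13/49, -31/21]
step 1: P̄ = F·P·Fᵀ + Q = [19975/98 1571/14; 1571/14 395/6]
step 1: y = z − H·x̄ = [-541/147]
step 1: S = H·P̄·Hᵀ + R = [180514/147]
step 1: K = P̄·Hᵀ·S⁻¹ = [36696/90257; 39809/180514]
step 1: x' = x̄ + K·y = [-158997/90257, -412981/180514]
step 1: P' = (I − K·H)·P̄ = [151463/180514 380997/180514; 380997/180514 551591/90257]
step 2: x̄ = F·x = [1238943/180514, 1048969/180514]
step 2: P̄ = F·P·Fᵀ + Q = [5144833/90257 2797764/90257; 2797764/90257 1887282/90257]
step 2: y = z − H·x̄ = [-1153416/90257]
step 2: S = H·P̄·Hᵀ + R = [31494452/90257]
step 2: K = P̄·Hᵀ·S⁻¹ = [12636735/31494452; 141435/684662]
step 2: x' = x̄ + K·y = [2485077/1431566, 197377/62242]
step 2: P' = (I − K·H)·P̄ = [25999363/31494452 1420899/684662; 1420899/684662 2060631/342331]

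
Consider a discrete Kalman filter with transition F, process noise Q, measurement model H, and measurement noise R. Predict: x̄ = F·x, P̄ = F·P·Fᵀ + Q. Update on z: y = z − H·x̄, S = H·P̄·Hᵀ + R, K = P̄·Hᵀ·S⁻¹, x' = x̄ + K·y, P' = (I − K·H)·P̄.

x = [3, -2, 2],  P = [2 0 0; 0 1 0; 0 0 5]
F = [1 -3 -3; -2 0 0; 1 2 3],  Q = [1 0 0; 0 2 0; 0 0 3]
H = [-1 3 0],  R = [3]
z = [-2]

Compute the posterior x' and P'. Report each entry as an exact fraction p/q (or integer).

x' = [-263/58, -199/87, 1573/174]
P' = [1719/58 275/29 -1991/58; 275/29 292/87 -977/87; -1991/58 -977/87 8027/174]

x̄ = F·x = [3, -6, 5]
P̄ = F·P·Fᵀ + Q = [57 -4 -49; -4 10 -4; -49 -4 54]
y = z − H·x̄ = [19]
S = H·P̄·Hᵀ + R = [174]
K = P̄·Hᵀ·S⁻¹ = [-23/58; 17/87; 37/174]
x' = x̄ + K·y = [-263/58, -199/87, 1573/174]
P' = (I − K·H)·P̄ = [1719/58 275/29 -1991/58; 275/29 292/87 -977/87; -1991/58 -977/87 8027/174]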